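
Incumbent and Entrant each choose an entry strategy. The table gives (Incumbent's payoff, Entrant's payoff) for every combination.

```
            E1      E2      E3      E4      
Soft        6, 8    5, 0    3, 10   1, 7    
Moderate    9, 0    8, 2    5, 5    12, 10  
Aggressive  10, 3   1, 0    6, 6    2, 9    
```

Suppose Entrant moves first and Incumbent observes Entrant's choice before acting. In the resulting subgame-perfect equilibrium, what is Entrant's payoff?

10

Incumbent best-responds to each possible Entrant move:
- E1: Incumbent compares 6, 9, 10 and picks Aggressive; Entrant would get 3.
- E2: Incumbent compares 5, 8, 1 and picks Moderate; Entrant would get 2.
- E3: Incumbent compares 3, 5, 6 and picks Aggressive; Entrant would get 6.
- E4: Incumbent compares 1, 12, 2 and picks Moderate; Entrant would get 10.
Entrant's induced payoffs are 3, 2, 6, 10, so Entrant commits to E4. Subgame-perfect outcome: (Moderate, E4) with payoffs (12, 10).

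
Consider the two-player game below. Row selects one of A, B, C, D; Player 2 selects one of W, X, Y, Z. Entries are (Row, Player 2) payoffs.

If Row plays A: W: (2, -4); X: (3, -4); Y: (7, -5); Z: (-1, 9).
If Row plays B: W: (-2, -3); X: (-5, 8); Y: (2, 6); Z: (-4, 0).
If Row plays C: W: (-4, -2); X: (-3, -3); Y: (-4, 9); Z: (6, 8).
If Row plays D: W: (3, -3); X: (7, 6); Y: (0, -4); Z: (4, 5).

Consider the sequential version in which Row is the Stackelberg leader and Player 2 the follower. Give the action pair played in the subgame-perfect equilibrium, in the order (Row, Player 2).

Work backward from Player 2's decision.
- A → Player 2 plays Z (best of -4, -4, -5, 9); Row gets -1.
- B → Player 2 plays X (best of -3, 8, 6, 0); Row gets -5.
- C → Player 2 plays Y (best of -2, -3, 9, 8); Row gets -4.
- D → Player 2 plays X (best of -3, 6, -4, 5); Row gets 7.
Maximizing over -1, -5, -4, 7, Row chooses D. Subgame-perfect outcome: (D, X) with payoffs (7, 6).

(D, X)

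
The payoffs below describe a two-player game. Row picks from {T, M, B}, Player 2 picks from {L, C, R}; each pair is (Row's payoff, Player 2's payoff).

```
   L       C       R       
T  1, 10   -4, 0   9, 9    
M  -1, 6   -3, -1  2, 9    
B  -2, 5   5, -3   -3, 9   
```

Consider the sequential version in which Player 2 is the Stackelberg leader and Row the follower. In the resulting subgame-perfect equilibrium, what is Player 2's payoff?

Backward induction with Player 2 moving first.
- L: BR = T, leader payoff 10.
- C: BR = B, leader payoff -3.
- R: BR = T, leader payoff 9.
Player 2's induced payoffs are 10, -3, 9, so Player 2 commits to L. Subgame-perfect outcome: (T, L) with payoffs (1, 10).

10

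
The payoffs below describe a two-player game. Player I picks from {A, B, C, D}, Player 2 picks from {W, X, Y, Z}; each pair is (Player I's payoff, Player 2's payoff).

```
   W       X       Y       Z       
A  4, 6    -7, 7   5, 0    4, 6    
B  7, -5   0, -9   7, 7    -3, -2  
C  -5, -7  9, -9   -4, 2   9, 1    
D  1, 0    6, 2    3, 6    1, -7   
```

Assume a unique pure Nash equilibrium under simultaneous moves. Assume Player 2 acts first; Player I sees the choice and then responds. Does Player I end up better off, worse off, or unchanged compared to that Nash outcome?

unchanged

Backward induction with Player 2 moving first.
- W → Player I plays B (best of 4, 7, -5, 1); Player 2 gets -5.
- X → Player I plays C (best of -7, 0, 9, 6); Player 2 gets -9.
- Y → Player I plays B (best of 5, 7, -4, 3); Player 2 gets 7.
- Z → Player I plays C (best of 4, -3, 9, 1); Player 2 gets 1.
Maximizing over -5, -9, 7, 1, Player 2 chooses Y. Subgame-perfect outcome: (B, Y) with payoffs (7, 7).
For the simultaneous game, intersect best replies.
Player I's best replies: W→B; X→C; Y→B; Z→C.
Player 2's best replies: A→X; B→Y; C→Y; D→Y.
Only (B, Y) has each player best-responding; Nash payoffs (7, 7).
Player I earns 7 sequentially versus 7 at the Nash outcome: unchanged.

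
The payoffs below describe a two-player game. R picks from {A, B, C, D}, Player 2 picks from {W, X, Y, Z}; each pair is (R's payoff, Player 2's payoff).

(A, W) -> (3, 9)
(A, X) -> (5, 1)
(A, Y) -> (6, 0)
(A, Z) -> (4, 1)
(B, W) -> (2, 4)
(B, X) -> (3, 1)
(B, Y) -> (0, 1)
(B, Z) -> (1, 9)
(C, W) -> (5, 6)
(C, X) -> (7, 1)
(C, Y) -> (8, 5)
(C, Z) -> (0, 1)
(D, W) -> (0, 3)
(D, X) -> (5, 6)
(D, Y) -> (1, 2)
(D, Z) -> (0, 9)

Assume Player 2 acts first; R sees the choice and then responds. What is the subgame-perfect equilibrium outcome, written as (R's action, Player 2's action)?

Work backward from R's decision.
- W → R plays C (best of 3, 2, 5, 0); Player 2 gets 6.
- X → R plays C (best of 5, 3, 7, 5); Player 2 gets 1.
- Y → R plays C (best of 6, 0, 8, 1); Player 2 gets 5.
- Z → R plays A (best of 4, 1, 0, 0); Player 2 gets 1.
Maximizing over 6, 1, 5, 1, Player 2 chooses W. Subgame-perfect outcome: (C, W) with payoffs (5, 6).

(C, W)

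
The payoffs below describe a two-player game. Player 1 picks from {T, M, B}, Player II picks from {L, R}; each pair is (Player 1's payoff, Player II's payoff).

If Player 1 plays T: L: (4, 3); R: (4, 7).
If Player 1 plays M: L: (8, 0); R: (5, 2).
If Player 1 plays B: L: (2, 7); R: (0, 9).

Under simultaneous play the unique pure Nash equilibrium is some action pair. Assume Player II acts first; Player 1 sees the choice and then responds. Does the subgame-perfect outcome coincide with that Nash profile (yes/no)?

yes

Work backward from Player 1's decision.
- L: BR = M, leader payoff 0.
- R: BR = M, leader payoff 2.
Among 0, 2, the best is 2 at R. Subgame-perfect outcome: (M, R) with payoffs (5, 2).
Under simultaneous play:
Player 1's best replies: L→M; R→M.
Player II's best replies: T→R; M→R; B→R.
Only (M, R) has each player best-responding; Nash payoffs (5, 2).
Sequential outcome (M, R) coincides with the Nash profile (M, R).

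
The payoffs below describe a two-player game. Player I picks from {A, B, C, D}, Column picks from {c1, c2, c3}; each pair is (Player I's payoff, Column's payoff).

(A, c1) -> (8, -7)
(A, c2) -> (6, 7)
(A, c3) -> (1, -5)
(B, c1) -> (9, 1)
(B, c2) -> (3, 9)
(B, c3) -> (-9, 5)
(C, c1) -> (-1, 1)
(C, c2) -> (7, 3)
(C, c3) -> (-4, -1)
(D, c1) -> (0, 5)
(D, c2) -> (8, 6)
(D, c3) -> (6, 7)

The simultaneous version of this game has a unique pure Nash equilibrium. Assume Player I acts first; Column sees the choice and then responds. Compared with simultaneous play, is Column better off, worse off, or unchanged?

Column best-responds to each possible Player I move:
- A: BR = c2, leader payoff 6.
- B: BR = c2, leader payoff 3.
- C: BR = c2, leader payoff 7.
- D: BR = c3, leader payoff 6.
Maximizing over 6, 3, 7, 6, Player I chooses C. Subgame-perfect outcome: (C, c2) with payoffs (7, 3).
Now find the simultaneous Nash equilibrium.
Player I's best replies: c1→B; c2→D; c3→D.
Column's best replies: A→c2; B→c2; C→c2; D→c3.
Only (D, c3) has each player best-responding; Nash payoffs (6, 7).
Column earns 3 sequentially versus 7 at the Nash outcome: worse off.

worse off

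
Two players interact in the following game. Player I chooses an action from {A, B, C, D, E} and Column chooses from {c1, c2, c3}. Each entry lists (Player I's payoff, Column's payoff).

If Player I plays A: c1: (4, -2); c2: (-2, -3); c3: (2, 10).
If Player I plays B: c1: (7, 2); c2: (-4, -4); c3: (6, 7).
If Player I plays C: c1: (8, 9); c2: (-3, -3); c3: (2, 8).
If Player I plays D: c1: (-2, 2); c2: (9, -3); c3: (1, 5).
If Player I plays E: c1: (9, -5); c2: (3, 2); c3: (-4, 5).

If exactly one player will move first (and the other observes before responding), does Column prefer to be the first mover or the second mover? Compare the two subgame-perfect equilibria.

second

If Player I leads: Column's best replies are A→c3, B→c3, C→c1, D→c3, E→c3; Player I's induced payoffs 2, 6, 8, 1, -4; outcome (C, c1), payoffs (8, 9).
If Column leads: Player I's best replies are c1→E, c2→D, c3→B; Column's induced payoffs -5, -3, 7; outcome (B, c3), payoffs (6, 7).
Column gets 7 moving first and 9 moving second, so Column prefers to move second.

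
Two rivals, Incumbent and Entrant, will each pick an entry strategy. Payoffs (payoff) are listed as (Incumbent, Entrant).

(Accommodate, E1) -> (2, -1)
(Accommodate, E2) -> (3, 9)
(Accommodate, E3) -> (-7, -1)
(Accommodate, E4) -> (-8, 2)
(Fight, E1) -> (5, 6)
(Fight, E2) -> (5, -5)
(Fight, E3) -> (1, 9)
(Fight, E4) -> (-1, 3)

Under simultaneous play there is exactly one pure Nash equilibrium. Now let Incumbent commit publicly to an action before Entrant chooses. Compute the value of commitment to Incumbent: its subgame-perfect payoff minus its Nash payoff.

Work backward from Entrant's decision.
- Accommodate: BR = E2, leader payoff 3.
- Fight: BR = E3, leader payoff 1.
Among 3, 1, the best is 3 at Accommodate. Subgame-perfect outcome: (Accommodate, E2) with payoffs (3, 9).
Now find the simultaneous Nash equilibrium.
Incumbent's best replies: E1→Fight; E2→Fight; E3→Fight; E4→Fight.
Entrant's best replies: Accommodate→E2; Fight→E3.
The unique mutual best reply is (Fight, E3), giving (1, 9).
Incumbent's commitment gain: 3 − 1 = 2.

2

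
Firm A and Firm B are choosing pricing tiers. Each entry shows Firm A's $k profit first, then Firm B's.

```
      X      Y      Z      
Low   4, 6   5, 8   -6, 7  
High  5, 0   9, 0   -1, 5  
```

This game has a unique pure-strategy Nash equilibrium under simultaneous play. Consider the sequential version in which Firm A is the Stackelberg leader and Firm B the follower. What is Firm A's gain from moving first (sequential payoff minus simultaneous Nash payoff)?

6

Work backward from Firm B's decision.
- Low → Firm B plays Y (best of 6, 8, 7); Firm A gets 5.
- High → Firm B plays Z (best of 0, 0, 5); Firm A gets -1.
Maximizing over 5, -1, Firm A chooses Low. Subgame-perfect outcome: (Low, Y) with payoffs (5, 8).
For the simultaneous game, intersect best replies.
Firm A's best replies: X→High; Y→High; Z→High.
Firm B's best replies: Low→Y; High→Z.
The unique mutual best reply is (High, Z), giving (-1, 5).
Firm A's commitment gain: 5 − -1 = 6.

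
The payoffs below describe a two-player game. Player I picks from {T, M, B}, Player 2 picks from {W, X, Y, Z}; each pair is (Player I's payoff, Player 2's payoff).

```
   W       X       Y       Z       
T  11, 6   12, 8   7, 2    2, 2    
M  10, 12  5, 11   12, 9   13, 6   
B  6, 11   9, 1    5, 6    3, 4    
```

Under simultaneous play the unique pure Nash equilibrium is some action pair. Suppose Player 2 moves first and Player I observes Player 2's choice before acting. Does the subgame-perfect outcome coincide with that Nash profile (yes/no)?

no

Solve by backward induction (Player 2 leads).
- W: Player I compares 11, 10, 6 and picks T; Player 2 would get 6.
- X: Player I compares 12, 5, 9 and picks T; Player 2 would get 8.
- Y: Player I compares 7, 12, 5 and picks M; Player 2 would get 9.
- Z: Player I compares 2, 13, 3 and picks M; Player 2 would get 6.
Among 6, 8, 9, 6, the best is 9 at Y. Subgame-perfect outcome: (M, Y) with payoffs (12, 9).
Now find the simultaneous Nash equilibrium.
Player I's best replies: W→T; X→T; Y→M; Z→M.
Player 2's best replies: T→X; M→W; B→W.
The unique mutual best reply is (T, X), giving (12, 8).
Sequential outcome (M, Y) differs from the Nash profile (T, X).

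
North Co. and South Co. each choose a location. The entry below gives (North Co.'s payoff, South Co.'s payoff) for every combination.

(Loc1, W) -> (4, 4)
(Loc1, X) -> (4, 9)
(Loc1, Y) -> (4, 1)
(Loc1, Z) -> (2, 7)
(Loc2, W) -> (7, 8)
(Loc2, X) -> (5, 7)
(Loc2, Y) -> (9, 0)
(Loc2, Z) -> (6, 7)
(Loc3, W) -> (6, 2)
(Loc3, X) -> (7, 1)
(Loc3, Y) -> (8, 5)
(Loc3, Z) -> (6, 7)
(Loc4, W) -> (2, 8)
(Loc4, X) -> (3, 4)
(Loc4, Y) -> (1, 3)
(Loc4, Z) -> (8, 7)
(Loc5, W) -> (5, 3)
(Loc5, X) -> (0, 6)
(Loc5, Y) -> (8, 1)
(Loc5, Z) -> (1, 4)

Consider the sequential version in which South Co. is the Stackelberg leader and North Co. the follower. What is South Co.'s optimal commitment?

W

North Co. best-responds to each possible South Co. move:
- W: North Co. compares 4, 7, 6, 2, 5 and picks Loc2; South Co. would get 8.
- X: North Co. compares 4, 5, 7, 3, 0 and picks Loc3; South Co. would get 1.
- Y: North Co. compares 4, 9, 8, 1, 8 and picks Loc2; South Co. would get 0.
- Z: North Co. compares 2, 6, 6, 8, 1 and picks Loc4; South Co. would get 7.
Maximizing over 8, 1, 0, 7, South Co. chooses W. Subgame-perfect outcome: (Loc2, W) with payoffs (7, 8).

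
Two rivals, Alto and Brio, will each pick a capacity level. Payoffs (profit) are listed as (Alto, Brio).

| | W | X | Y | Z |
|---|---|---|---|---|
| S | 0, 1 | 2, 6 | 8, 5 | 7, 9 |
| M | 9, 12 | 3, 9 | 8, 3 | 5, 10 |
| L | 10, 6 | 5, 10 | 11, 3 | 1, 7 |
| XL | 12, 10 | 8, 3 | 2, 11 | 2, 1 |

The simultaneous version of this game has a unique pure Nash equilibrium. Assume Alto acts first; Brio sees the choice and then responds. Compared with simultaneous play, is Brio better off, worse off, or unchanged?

better off

Work backward from Brio's decision.
- S: BR = Z, leader payoff 7.
- M: BR = W, leader payoff 9.
- L: BR = X, leader payoff 5.
- XL: BR = Y, leader payoff 2.
Maximizing over 7, 9, 5, 2, Alto chooses M. Subgame-perfect outcome: (M, W) with payoffs (9, 12).
Under simultaneous play:
Alto's best replies: W→XL; X→XL; Y→L; Z→S.
Brio's best replies: S→Z; M→W; L→X; XL→Y.
The unique mutual best reply is (S, Z), giving (7, 9).
Brio earns 12 sequentially versus 9 at the Nash outcome: better off.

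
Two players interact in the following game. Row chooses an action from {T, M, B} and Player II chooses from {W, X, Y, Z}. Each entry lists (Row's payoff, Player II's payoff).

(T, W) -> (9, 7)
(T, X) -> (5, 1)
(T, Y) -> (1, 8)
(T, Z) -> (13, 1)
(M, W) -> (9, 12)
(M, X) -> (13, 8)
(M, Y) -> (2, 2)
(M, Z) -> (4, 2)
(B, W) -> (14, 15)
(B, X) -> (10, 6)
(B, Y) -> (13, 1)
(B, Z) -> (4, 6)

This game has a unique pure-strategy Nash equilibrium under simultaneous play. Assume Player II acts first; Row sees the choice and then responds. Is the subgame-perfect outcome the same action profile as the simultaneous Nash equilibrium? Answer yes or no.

Solve by backward induction (Player II leads).
- W: Row compares 9, 9, 14 and picks B; Player II would get 15.
- X: Row compares 5, 13, 10 and picks M; Player II would get 8.
- Y: Row compares 1, 2, 13 and picks B; Player II would get 1.
- Z: Row compares 13, 4, 4 and picks T; Player II would get 1.
Player II's induced payoffs are 15, 8, 1, 1, so Player II commits to W. Subgame-perfect outcome: (B, W) with payoffs (14, 15).
Now find the simultaneous Nash equilibrium.
Row's best replies: W→B; X→M; Y→B; Z→T.
Player II's best replies: T→Y; M→W; B→W.
The unique mutual best reply is (B, W), giving (14, 15).
Sequential outcome (B, W) coincides with the Nash profile (B, W).

yes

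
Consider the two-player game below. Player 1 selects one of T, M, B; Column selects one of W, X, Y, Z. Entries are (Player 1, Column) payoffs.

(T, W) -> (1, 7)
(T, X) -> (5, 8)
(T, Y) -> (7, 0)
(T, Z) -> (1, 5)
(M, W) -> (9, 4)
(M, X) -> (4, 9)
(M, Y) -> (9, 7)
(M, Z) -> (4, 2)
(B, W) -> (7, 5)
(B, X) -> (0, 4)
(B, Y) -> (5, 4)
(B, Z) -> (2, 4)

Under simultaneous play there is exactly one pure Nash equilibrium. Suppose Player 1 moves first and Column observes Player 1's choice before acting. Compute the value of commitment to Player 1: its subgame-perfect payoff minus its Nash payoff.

2

Column best-responds to each possible Player 1 move:
- T: Column compares 7, 8, 0, 5 and picks X; Player 1 would get 5.
- M: Column compares 4, 9, 7, 2 and picks X; Player 1 would get 4.
- B: Column compares 5, 4, 4, 4 and picks W; Player 1 would get 7.
Player 1's induced payoffs are 5, 4, 7, so Player 1 commits to B. Subgame-perfect outcome: (B, W) with payoffs (7, 5).
Under simultaneous play:
Player 1's best replies: W→M; X→T; Y→M; Z→M.
Column's best replies: T→X; M→X; B→W.
The unique mutual best reply is (T, X), giving (5, 8).
Player 1's commitment gain: 7 − 5 = 2.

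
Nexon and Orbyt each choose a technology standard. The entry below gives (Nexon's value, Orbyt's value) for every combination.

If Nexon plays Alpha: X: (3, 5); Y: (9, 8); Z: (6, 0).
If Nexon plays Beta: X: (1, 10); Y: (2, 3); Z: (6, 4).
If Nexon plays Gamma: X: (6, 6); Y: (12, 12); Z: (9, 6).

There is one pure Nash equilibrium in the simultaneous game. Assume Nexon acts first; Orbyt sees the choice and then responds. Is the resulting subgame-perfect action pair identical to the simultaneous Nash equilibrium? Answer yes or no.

Backward induction with Nexon moving first.
- Alpha: BR = Y, leader payoff 9.
- Beta: BR = X, leader payoff 1.
- Gamma: BR = Y, leader payoff 12.
Among 9, 1, 12, the best is 12 at Gamma. Subgame-perfect outcome: (Gamma, Y) with payoffs (12, 12).
Now find the simultaneous Nash equilibrium.
Nexon's best replies: X→Gamma; Y→Gamma; Z→Gamma.
Orbyt's best replies: Alpha→Y; Beta→X; Gamma→Y.
The unique mutual best reply is (Gamma, Y), giving (12, 12).
Sequential outcome (Gamma, Y) coincides with the Nash profile (Gamma, Y).

yes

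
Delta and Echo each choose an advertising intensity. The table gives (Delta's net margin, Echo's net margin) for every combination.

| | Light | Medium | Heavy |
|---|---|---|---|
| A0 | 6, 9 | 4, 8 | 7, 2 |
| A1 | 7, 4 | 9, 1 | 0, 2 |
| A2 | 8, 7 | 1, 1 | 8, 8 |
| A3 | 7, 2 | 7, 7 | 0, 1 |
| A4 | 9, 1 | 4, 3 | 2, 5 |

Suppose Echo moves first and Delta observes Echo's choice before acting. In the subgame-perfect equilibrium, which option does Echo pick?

Heavy

Delta best-responds to each possible Echo move:
- Light: Delta compares 6, 7, 8, 7, 9 and picks A4; Echo would get 1.
- Medium: Delta compares 4, 9, 1, 7, 4 and picks A1; Echo would get 1.
- Heavy: Delta compares 7, 0, 8, 0, 2 and picks A2; Echo would get 8.
Maximizing over 1, 1, 8, Echo chooses Heavy. Subgame-perfect outcome: (A2, Heavy) with payoffs (8, 8).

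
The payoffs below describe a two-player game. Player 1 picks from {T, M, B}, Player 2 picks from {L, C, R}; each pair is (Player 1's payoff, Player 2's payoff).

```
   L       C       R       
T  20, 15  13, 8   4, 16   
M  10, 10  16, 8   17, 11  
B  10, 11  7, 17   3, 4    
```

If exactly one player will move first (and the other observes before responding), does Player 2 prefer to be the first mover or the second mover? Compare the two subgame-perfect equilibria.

first

If Player 1 leads: Player 2's best replies are T→R, M→R, B→C; Player 1's induced payoffs 4, 17, 7; outcome (M, R), payoffs (17, 11).
If Player 2 leads: Player 1's best replies are L→T, C→M, R→M; Player 2's induced payoffs 15, 8, 11; outcome (T, L), payoffs (20, 15).
Player 2 gets 15 moving first and 11 moving second, so Player 2 prefers to move first.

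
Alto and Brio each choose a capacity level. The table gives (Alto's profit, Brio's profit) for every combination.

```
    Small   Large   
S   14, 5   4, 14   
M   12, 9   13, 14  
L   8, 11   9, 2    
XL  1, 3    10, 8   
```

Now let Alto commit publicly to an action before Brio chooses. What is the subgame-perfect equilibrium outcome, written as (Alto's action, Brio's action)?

Work backward from Brio's decision.
- S: BR = Large, leader payoff 4.
- M: BR = Large, leader payoff 13.
- L: BR = Small, leader payoff 8.
- XL: BR = Large, leader payoff 10.
Among 4, 13, 8, 10, the best is 13 at M. Subgame-perfect outcome: (M, Large) with payoffs (13, 14).

(M, Large)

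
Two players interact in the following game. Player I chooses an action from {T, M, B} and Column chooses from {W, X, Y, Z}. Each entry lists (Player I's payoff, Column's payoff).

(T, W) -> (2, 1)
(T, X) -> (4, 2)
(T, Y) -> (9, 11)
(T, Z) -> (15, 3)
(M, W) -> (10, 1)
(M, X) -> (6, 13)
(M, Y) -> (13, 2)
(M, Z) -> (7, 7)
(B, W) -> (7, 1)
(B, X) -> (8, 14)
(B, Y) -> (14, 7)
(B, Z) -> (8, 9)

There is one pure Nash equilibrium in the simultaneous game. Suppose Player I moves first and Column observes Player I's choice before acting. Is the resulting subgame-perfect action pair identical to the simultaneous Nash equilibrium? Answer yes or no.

Backward induction with Player I moving first.
- T: BR = Y, leader payoff 9.
- M: BR = X, leader payoff 6.
- B: BR = X, leader payoff 8.
Among 9, 6, 8, the best is 9 at T. Subgame-perfect outcome: (T, Y) with payoffs (9, 11).
Under simultaneous play:
Player I's best replies: W→M; X→B; Y→B; Z→T.
Column's best replies: T→Y; M→X; B→X.
The unique mutual best reply is (B, X), giving (8, 14).
Sequential outcome (T, Y) differs from the Nash profile (B, X).

no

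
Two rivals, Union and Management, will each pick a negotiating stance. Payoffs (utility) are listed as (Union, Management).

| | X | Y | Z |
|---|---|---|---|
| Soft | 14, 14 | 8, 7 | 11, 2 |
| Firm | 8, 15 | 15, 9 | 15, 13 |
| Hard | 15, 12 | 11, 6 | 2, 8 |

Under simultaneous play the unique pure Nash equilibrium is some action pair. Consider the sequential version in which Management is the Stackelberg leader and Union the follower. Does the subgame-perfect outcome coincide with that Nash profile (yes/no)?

no

Work backward from Union's decision.
- X: BR = Hard, leader payoff 12.
- Y: BR = Firm, leader payoff 9.
- Z: BR = Firm, leader payoff 13.
Management's induced payoffs are 12, 9, 13, so Management commits to Z. Subgame-perfect outcome: (Firm, Z) with payoffs (15, 13).
For the simultaneous game, intersect best replies.
Union's best replies: X→Hard; Y→Firm; Z→Firm.
Management's best replies: Soft→X; Firm→X; Hard→X.
The unique mutual best reply is (Hard, X), giving (15, 12).
Sequential outcome (Firm, Z) differs from the Nash profile (Hard, X).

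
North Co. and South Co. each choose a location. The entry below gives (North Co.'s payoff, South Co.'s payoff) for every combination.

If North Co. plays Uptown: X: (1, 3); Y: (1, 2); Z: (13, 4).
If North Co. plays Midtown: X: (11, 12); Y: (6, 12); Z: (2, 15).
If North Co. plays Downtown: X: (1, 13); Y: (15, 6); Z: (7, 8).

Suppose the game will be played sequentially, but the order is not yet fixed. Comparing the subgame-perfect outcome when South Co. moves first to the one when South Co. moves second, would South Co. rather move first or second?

If North Co. leads: South Co.'s best replies are Uptown→Z, Midtown→Z, Downtown→X; North Co.'s induced payoffs 13, 2, 1; outcome (Uptown, Z), payoffs (13, 4).
If South Co. leads: North Co.'s best replies are X→Midtown, Y→Downtown, Z→Uptown; South Co.'s induced payoffs 12, 6, 4; outcome (Midtown, X), payoffs (11, 12).
South Co. gets 12 moving first and 4 moving second, so South Co. prefers to move first.

first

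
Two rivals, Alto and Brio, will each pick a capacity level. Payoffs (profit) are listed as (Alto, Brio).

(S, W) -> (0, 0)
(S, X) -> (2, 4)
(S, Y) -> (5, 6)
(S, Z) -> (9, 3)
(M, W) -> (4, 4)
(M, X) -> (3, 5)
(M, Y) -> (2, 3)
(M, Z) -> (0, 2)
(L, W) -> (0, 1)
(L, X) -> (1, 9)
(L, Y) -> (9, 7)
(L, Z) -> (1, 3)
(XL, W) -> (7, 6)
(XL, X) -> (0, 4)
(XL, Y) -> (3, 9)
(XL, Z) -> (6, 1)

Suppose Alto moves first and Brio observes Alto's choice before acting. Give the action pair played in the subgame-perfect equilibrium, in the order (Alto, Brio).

(S, Y)

Work backward from Brio's decision.
- S → Brio plays Y (best of 0, 4, 6, 3); Alto gets 5.
- M → Brio plays X (best of 4, 5, 3, 2); Alto gets 3.
- L → Brio plays X (best of 1, 9, 7, 3); Alto gets 1.
- XL → Brio plays Y (best of 6, 4, 9, 1); Alto gets 3.
Maximizing over 5, 3, 1, 3, Alto chooses S. Subgame-perfect outcome: (S, Y) with payoffs (5, 6).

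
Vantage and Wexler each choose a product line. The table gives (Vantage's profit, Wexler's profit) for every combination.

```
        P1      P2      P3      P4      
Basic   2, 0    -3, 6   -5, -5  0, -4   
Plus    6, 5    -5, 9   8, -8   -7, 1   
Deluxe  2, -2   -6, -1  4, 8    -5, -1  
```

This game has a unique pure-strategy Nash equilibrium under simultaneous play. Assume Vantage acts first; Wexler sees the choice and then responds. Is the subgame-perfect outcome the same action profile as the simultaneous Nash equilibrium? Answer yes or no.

Backward induction with Vantage moving first.
- Basic: BR = P2, leader payoff -3.
- Plus: BR = P2, leader payoff -5.
- Deluxe: BR = P3, leader payoff 4.
Among -3, -5, 4, the best is 4 at Deluxe. Subgame-perfect outcome: (Deluxe, P3) with payoffs (4, 8).
For the simultaneous game, intersect best replies.
Vantage's best replies: P1→Plus; P2→Basic; P3→Plus; P4→Basic.
Wexler's best replies: Basic→P2; Plus→P2; Deluxe→P3.
Only (Basic, P2) has each player best-responding; Nash payoffs (-3, 6).
Sequential outcome (Deluxe, P3) differs from the Nash profile (Basic, P2).

no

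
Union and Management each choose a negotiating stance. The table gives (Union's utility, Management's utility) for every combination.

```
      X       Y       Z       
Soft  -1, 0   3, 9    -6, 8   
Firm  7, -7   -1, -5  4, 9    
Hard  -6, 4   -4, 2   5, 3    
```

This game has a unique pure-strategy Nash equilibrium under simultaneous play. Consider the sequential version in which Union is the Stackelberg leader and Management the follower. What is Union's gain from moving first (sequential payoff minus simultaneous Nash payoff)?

1

Work backward from Management's decision.
- Soft → Management plays Y (best of 0, 9, 8); Union gets 3.
- Firm → Management plays Z (best of -7, -5, 9); Union gets 4.
- Hard → Management plays X (best of 4, 2, 3); Union gets -6.
Among 3, 4, -6, the best is 4 at Firm. Subgame-perfect outcome: (Firm, Z) with payoffs (4, 9).
For the simultaneous game, intersect best replies.
Union's best replies: X→Firm; Y→Soft; Z→Hard.
Management's best replies: Soft→Y; Firm→Z; Hard→X.
Only (Soft, Y) has each player best-responding; Nash payoffs (3, 9).
Union's commitment gain: 4 − 3 = 1.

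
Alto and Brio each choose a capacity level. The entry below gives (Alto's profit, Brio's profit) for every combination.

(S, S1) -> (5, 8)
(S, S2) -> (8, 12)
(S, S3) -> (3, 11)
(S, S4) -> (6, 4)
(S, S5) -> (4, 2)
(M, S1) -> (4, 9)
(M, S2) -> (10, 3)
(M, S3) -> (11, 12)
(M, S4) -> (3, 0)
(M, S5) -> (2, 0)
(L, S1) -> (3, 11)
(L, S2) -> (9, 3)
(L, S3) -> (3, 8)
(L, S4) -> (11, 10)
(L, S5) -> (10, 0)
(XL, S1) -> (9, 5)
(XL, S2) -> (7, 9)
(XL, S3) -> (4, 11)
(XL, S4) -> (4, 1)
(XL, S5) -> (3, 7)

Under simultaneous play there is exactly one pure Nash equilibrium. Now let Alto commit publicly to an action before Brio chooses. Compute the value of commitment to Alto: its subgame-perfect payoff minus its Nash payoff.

Solve by backward induction (Alto leads).
- S → Brio plays S2 (best of 8, 12, 11, 4, 2); Alto gets 8.
- M → Brio plays S3 (best of 9, 3, 12, 0, 0); Alto gets 11.
- L → Brio plays S1 (best of 11, 3, 8, 10, 0); Alto gets 3.
- XL → Brio plays S3 (best of 5, 9, 11, 1, 7); Alto gets 4.
Maximizing over 8, 11, 3, 4, Alto chooses M. Subgame-perfect outcome: (M, S3) with payoffs (11, 12).
For the simultaneous game, intersect best replies.
Alto's best replies: S1→XL; S2→M; S3→M; S4→L; S5→L.
Brio's best replies: S→S2; M→S3; L→S1; XL→S3.
The unique mutual best reply is (M, S3), giving (11, 12).
Alto's commitment gain: 11 − 11 = 0.

0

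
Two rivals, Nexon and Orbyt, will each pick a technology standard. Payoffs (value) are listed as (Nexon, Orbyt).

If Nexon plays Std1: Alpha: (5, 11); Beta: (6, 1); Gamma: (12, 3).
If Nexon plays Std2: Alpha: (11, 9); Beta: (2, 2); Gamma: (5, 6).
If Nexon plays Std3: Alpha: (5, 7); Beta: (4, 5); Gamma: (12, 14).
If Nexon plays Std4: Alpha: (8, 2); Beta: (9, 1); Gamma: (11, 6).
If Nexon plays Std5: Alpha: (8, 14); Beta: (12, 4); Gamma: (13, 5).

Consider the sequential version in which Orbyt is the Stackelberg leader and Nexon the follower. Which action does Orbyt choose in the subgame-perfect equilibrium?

Backward induction with Orbyt moving first.
- Alpha: BR = Std2, leader payoff 9.
- Beta: BR = Std5, leader payoff 4.
- Gamma: BR = Std5, leader payoff 5.
Maximizing over 9, 4, 5, Orbyt chooses Alpha. Subgame-perfect outcome: (Std2, Alpha) with payoffs (11, 9).

Alpha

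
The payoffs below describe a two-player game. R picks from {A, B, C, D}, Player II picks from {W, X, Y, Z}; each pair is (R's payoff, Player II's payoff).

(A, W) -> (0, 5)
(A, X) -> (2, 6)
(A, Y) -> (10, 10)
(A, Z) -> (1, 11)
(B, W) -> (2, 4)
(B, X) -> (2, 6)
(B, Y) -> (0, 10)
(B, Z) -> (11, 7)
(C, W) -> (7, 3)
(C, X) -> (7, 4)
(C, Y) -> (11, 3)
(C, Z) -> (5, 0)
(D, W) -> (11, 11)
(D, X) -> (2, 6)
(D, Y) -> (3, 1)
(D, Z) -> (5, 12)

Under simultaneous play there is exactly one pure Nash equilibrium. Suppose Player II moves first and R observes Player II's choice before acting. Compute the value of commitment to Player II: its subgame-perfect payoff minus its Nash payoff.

Work backward from R's decision.
- W: R compares 0, 2, 7, 11 and picks D; Player II would get 11.
- X: R compares 2, 2, 7, 2 and picks C; Player II would get 4.
- Y: R compares 10, 0, 11, 3 and picks C; Player II would get 3.
- Z: R compares 1, 11, 5, 5 and picks B; Player II would get 7.
Maximizing over 11, 4, 3, 7, Player II chooses W. Subgame-perfect outcome: (D, W) with payoffs (11, 11).
Now find the simultaneous Nash equilibrium.
R's best replies: W→D; X→C; Y→C; Z→B.
Player II's best replies: A→Z; B→Y; C→X; D→Z.
The unique mutual best reply is (C, X), giving (7, 4).
Player II's commitment gain: 11 − 4 = 7.

7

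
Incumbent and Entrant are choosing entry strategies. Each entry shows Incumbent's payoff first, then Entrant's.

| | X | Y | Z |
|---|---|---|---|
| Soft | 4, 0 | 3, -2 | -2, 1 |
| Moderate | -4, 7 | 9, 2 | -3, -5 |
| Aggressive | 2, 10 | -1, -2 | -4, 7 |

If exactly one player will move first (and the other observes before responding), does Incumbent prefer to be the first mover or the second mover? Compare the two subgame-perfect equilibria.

If Incumbent leads: Entrant's best replies are Soft→Z, Moderate→X, Aggressive→X; Incumbent's induced payoffs -2, -4, 2; outcome (Aggressive, X), payoffs (2, 10).
If Entrant leads: Incumbent's best replies are X→Soft, Y→Moderate, Z→Soft; Entrant's induced payoffs 0, 2, 1; outcome (Moderate, Y), payoffs (9, 2).
Incumbent gets 2 moving first and 9 moving second, so Incumbent prefers to move second.

second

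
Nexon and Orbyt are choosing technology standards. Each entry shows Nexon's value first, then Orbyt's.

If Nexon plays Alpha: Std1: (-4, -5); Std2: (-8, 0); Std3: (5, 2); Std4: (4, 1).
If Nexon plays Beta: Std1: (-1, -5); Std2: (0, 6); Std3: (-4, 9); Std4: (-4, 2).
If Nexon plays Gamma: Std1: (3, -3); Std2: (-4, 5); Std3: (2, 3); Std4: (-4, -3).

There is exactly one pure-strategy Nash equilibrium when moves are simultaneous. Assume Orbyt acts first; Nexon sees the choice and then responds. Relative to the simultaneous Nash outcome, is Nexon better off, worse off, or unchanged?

Backward induction with Orbyt moving first.
- Std1: Nexon compares -4, -1, 3 and picks Gamma; Orbyt would get -3.
- Std2: Nexon compares -8, 0, -4 and picks Beta; Orbyt would get 6.
- Std3: Nexon compares 5, -4, 2 and picks Alpha; Orbyt would get 2.
- Std4: Nexon compares 4, -4, -4 and picks Alpha; Orbyt would get 1.
Maximizing over -3, 6, 2, 1, Orbyt chooses Std2. Subgame-perfect outcome: (Beta, Std2) with payoffs (0, 6).
For the simultaneous game, intersect best replies.
Nexon's best replies: Std1→Gamma; Std2→Beta; Std3→Alpha; Std4→Alpha.
Orbyt's best replies: Alpha→Std3; Beta→Std3; Gamma→Std2.
Only (Alpha, Std3) has each player best-responding; Nash payoffs (5, 2).
Nexon earns 0 sequentially versus 5 at the Nash outcome: worse off.

worse off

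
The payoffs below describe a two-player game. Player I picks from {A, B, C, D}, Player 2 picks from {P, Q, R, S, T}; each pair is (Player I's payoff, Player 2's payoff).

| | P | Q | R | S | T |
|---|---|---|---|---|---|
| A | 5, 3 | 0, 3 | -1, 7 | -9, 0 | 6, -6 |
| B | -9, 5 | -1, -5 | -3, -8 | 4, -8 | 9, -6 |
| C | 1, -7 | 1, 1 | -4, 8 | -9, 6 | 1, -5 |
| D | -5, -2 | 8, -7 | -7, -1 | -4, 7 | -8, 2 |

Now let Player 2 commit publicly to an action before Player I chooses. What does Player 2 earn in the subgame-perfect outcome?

Backward induction with Player 2 moving first.
- P: BR = A, leader payoff 3.
- Q: BR = D, leader payoff -7.
- R: BR = A, leader payoff 7.
- S: BR = B, leader payoff -8.
- T: BR = B, leader payoff -6.
Player 2's induced payoffs are 3, -7, 7, -8, -6, so Player 2 commits to R. Subgame-perfect outcome: (A, R) with payoffs (-1, 7).

7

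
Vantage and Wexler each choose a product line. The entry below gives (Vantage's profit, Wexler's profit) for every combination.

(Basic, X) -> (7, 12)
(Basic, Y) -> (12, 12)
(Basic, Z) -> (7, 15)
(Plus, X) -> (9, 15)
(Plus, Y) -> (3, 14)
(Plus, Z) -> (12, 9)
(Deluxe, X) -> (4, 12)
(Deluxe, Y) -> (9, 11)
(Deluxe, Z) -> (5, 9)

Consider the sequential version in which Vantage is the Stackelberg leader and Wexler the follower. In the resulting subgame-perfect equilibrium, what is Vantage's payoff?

9

Solve by backward induction (Vantage leads).
- Basic: Wexler compares 12, 12, 15 and picks Z; Vantage would get 7.
- Plus: Wexler compares 15, 14, 9 and picks X; Vantage would get 9.
- Deluxe: Wexler compares 12, 11, 9 and picks X; Vantage would get 4.
Vantage's induced payoffs are 7, 9, 4, so Vantage commits to Plus. Subgame-perfect outcome: (Plus, X) with payoffs (9, 15).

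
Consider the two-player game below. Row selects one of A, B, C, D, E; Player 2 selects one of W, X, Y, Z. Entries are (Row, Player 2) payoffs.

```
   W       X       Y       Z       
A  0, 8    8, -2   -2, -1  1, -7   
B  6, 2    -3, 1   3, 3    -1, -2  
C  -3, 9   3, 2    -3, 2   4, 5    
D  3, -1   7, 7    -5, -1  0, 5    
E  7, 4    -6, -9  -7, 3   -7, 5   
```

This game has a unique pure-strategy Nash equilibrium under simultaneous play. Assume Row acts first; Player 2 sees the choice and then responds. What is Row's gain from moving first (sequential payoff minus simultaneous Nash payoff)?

4

Player 2 best-responds to each possible Row move:
- A: Player 2 compares 8, -2, -1, -7 and picks W; Row would get 0.
- B: Player 2 compares 2, 1, 3, -2 and picks Y; Row would get 3.
- C: Player 2 compares 9, 2, 2, 5 and picks W; Row would get -3.
- D: Player 2 compares -1, 7, -1, 5 and picks X; Row would get 7.
- E: Player 2 compares 4, -9, 3, 5 and picks Z; Row would get -7.
Row's induced payoffs are 0, 3, -3, 7, -7, so Row commits to D. Subgame-perfect outcome: (D, X) with payoffs (7, 7).
For the simultaneous game, intersect best replies.
Row's best replies: W→E; X→A; Y→B; Z→C.
Player 2's best replies: A→W; B→Y; C→W; D→X; E→Z.
The unique mutual best reply is (B, Y), giving (3, 3).
Row's commitment gain: 7 − 3 = 4.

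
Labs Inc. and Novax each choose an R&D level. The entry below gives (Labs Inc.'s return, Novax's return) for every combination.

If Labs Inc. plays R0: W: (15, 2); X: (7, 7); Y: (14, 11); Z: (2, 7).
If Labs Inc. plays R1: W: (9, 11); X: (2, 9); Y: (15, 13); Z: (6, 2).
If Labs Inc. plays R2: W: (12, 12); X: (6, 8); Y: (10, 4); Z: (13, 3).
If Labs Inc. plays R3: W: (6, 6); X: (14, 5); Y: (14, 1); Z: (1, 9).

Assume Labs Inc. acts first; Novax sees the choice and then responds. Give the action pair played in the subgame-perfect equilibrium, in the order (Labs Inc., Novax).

(R1, Y)

Work backward from Novax's decision.
- R0 → Novax plays Y (best of 2, 7, 11, 7); Labs Inc. gets 14.
- R1 → Novax plays Y (best of 11, 9, 13, 2); Labs Inc. gets 15.
- R2 → Novax plays W (best of 12, 8, 4, 3); Labs Inc. gets 12.
- R3 → Novax plays Z (best of 6, 5, 1, 9); Labs Inc. gets 1.
Among 14, 15, 12, 1, the best is 15 at R1. Subgame-perfect outcome: (R1, Y) with payoffs (15, 13).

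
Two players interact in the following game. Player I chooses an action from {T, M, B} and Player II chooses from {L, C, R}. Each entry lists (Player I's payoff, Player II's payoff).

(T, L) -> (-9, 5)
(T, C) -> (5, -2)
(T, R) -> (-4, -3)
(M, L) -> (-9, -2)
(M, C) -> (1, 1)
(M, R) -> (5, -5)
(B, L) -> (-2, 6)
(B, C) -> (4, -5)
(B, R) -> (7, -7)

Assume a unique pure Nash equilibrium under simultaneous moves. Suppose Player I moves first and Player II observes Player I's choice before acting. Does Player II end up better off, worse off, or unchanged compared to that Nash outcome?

Backward induction with Player I moving first.
- T: BR = L, leader payoff -9.
- M: BR = C, leader payoff 1.
- B: BR = L, leader payoff -2.
Maximizing over -9, 1, -2, Player I chooses M. Subgame-perfect outcome: (M, C) with payoffs (1, 1).
Under simultaneous play:
Player I's best replies: L→B; C→T; R→B.
Player II's best replies: T→L; M→C; B→L.
Only (B, L) has each player best-responding; Nash payoffs (-2, 6).
Player II earns 1 sequentially versus 6 at the Nash outcome: worse off.

worse off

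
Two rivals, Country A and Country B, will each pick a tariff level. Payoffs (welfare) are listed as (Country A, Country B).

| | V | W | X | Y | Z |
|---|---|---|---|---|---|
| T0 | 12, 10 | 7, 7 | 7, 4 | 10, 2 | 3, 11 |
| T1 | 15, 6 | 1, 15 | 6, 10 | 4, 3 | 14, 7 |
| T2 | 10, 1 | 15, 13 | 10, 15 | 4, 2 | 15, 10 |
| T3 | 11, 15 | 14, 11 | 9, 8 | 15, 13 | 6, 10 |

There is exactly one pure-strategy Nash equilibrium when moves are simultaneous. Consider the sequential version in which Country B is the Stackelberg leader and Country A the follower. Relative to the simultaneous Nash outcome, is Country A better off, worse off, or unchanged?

unchanged

Backward induction with Country B moving first.
- V → Country A plays T1 (best of 12, 15, 10, 11); Country B gets 6.
- W → Country A plays T2 (best of 7, 1, 15, 14); Country B gets 13.
- X → Country A plays T2 (best of 7, 6, 10, 9); Country B gets 15.
- Y → Country A plays T3 (best of 10, 4, 4, 15); Country B gets 13.
- Z → Country A plays T2 (best of 3, 14, 15, 6); Country B gets 10.
Among 6, 13, 15, 13, 10, the best is 15 at X. Subgame-perfect outcome: (T2, X) with payoffs (10, 15).
Under simultaneous play:
Country A's best replies: V→T1; W→T2; X→T2; Y→T3; Z→T2.
Country B's best replies: T0→Z; T1→W; T2→X; T3→V.
The unique mutual best reply is (T2, X), giving (10, 15).
Country A earns 10 sequentially versus 10 at the Nash outcome: unchanged.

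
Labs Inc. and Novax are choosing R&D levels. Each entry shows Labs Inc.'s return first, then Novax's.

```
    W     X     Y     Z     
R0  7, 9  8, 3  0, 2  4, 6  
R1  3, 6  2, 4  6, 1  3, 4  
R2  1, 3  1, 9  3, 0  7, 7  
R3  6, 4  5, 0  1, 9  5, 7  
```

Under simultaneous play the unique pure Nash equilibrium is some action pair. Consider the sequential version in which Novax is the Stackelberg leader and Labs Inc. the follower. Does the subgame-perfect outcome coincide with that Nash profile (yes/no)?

Work backward from Labs Inc.'s decision.
- W: Labs Inc. compares 7, 3, 1, 6 and picks R0; Novax would get 9.
- X: Labs Inc. compares 8, 2, 1, 5 and picks R0; Novax would get 3.
- Y: Labs Inc. compares 0, 6, 3, 1 and picks R1; Novax would get 1.
- Z: Labs Inc. compares 4, 3, 7, 5 and picks R2; Novax would get 7.
Maximizing over 9, 3, 1, 7, Novax chooses W. Subgame-perfect outcome: (R0, W) with payoffs (7, 9).
Now find the simultaneous Nash equilibrium.
Labs Inc.'s best replies: W→R0; X→R0; Y→R1; Z→R2.
Novax's best replies: R0→W; R1→W; R2→X; R3→Y.
The unique mutual best reply is (R0, W), giving (7, 9).
Sequential outcome (R0, W) coincides with the Nash profile (R0, W).

yes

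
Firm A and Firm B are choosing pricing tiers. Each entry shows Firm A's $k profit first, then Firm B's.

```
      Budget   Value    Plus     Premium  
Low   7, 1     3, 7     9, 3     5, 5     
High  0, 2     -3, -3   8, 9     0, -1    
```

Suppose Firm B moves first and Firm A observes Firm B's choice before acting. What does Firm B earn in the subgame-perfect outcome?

7

Firm A best-responds to each possible Firm B move:
- Budget → Firm A plays Low (best of 7, 0); Firm B gets 1.
- Value → Firm A plays Low (best of 3, -3); Firm B gets 7.
- Plus → Firm A plays Low (best of 9, 8); Firm B gets 3.
- Premium → Firm A plays Low (best of 5, 0); Firm B gets 5.
Firm B's induced payoffs are 1, 7, 3, 5, so Firm B commits to Value. Subgame-perfect outcome: (Low, Value) with payoffs (3, 7).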